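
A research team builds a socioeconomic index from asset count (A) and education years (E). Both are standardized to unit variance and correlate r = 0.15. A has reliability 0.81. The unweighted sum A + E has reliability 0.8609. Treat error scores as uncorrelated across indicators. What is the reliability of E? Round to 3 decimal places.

0.870

Var(A+E) = 2 + 2·0.15 = 2.300.
True-score variance = ρ_A + ρ_E + 2·0.15, so 0.8609 = (0.81 + ρ_E + 0.30) / 2.300.
ρ_E = 0.8609·2.300 − 0.81 − 0.30 = 0.870.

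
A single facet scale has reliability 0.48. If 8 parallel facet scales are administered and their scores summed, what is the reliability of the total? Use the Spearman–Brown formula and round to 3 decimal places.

0.881

ρ_k = kρ / (1 + (k−1)ρ) = 8·0.48 / (1 + 7·0.48) = 3.840 / 4.360 = 0.881.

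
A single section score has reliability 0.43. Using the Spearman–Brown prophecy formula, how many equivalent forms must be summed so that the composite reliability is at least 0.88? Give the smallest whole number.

10

k ≥ ρ*(1−ρ₁)/(ρ₁(1−ρ*)) = 0.88·0.57 / (0.43·0.12) = 9.721.
Smallest integer k = 10.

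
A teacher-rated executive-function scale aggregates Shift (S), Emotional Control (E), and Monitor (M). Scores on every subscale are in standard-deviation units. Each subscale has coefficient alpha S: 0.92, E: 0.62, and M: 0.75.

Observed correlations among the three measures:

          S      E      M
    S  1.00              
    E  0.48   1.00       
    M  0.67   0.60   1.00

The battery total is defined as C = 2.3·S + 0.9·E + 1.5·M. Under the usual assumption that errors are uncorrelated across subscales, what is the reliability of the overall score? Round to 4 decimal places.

Var(C) = 2.3² + 0.9² + 1.5² + 2·[2.07·0.48 + 3.45·0.67 + 1.35·0.60] = 8.35 + 8.2302 = 16.5802.
Under uncorrelated errors the observed covariances equal the true-score covariances, so only the own-variance terms attenuate.
True-score variance = [2.3²·0.92 + 0.9²·0.62 + 1.5²·0.75] + 8.2302 = 7.0565 + 8.2302 = 15.2867.
Reliability = 15.2867 / 16.5802 = 0.9220.

0.9220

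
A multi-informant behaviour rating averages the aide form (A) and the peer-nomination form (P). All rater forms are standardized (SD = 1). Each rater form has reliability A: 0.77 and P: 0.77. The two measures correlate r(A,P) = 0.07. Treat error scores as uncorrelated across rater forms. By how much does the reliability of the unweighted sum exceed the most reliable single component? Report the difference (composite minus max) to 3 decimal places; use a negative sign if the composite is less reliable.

Var(sum) = 2 + 0.14 = 2.14; true-score variance = 1.54 + 0.14 = 1.68; composite reliability = 0.7850.
Max component reliability = 0.7700.
Difference = 0.7850 − 0.7700 = 0.015.

0.015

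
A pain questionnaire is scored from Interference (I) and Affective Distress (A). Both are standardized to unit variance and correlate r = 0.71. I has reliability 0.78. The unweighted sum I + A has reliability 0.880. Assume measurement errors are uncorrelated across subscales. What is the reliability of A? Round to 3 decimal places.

Var(I+A) = 2 + 2·0.71 = 3.420.
True-score variance = ρ_I + ρ_A + 2·0.71, so 0.880 = (0.78 + ρ_A + 1.42) / 3.420.
ρ_A = 0.880·3.420 − 0.78 − 1.42 = 0.810.

0.810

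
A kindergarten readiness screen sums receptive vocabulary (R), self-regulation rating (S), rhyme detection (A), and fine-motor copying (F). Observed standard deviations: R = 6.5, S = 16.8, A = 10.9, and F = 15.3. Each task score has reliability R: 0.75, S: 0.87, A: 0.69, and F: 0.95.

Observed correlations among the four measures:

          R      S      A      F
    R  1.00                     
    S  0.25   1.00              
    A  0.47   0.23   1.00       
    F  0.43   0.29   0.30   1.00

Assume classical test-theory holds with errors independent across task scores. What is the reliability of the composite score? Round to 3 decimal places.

0.921

Var(R+S+A+F) = 6.5² + 16.8² + 10.9² + 15.3² + 2·[6.5·16.8·0.25 + 6.5·10.9·0.47 + 6.5·15.3·0.43 + 16.8·10.9·0.23 + 16.8·15.3·0.29 + 10.9·15.3·0.30] = 677.39 + 540.106 = 1217.5.
Because errors are independent across components, Cov(Tᵢ,Tⱼ) = Cov(Xᵢ,Xⱼ); the off-diagonal part of the true-score variance is the same as above.
True-score variance = [6.5²·0.75 + 16.8²·0.87 + 10.9²·0.69 + 15.3²·0.95] + 540.106 = 581.601 + 540.106 = 1121.71.
Reliability = 1121.71 / 1217.5 = 0.921.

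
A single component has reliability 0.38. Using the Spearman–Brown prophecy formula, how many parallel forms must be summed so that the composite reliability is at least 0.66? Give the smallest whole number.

4

k ≥ ρ*(1−ρ₁)/(ρ₁(1−ρ*)) = 0.66·0.62 / (0.38·0.34) = 3.167.
Smallest integer k = 4.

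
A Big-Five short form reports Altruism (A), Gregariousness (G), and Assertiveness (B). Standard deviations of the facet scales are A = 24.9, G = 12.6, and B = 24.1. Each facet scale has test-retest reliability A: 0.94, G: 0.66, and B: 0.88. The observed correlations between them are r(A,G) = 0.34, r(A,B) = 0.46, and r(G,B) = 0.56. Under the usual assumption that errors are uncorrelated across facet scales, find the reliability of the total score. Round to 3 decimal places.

Var(A+G+B) = 24.9² + 12.6² + 24.1² + 2·[24.9·12.6·0.34 + 24.9·24.1·0.46 + 12.6·24.1·0.56] = 1359.58 + 1105.53 = 2465.11.
Because errors are independent across components, Cov(Tᵢ,Tⱼ) = Cov(Xᵢ,Xⱼ); the off-diagonal part of the true-score variance is the same as above.
True-score variance = [24.9²·0.94 + 12.6²·0.66 + 24.1²·0.88] + 1105.53 = 1198.7 + 1105.53 = 2304.23.
Reliability = 2304.23 / 2465.11 = 0.935.

0.935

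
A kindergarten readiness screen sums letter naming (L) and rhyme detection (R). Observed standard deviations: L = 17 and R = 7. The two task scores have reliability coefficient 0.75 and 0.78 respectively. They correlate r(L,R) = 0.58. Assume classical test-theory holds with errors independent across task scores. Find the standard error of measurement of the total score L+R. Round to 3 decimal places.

Var(total) = 338 + 138.04 = 476.04.
True-score variance = 254.97 + 138.04 = 393.01, so reliability = 0.8256.
Error variance = 476.04 − 393.01 = 83.03; SEM = √83.03 = 9.112.

9.112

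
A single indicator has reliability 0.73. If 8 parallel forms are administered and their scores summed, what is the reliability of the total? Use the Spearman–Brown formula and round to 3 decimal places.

ρ_k = kρ / (1 + (k−1)ρ) = 8·0.73 / (1 + 7·0.73) = 5.840 / 6.110 = 0.956.

0.956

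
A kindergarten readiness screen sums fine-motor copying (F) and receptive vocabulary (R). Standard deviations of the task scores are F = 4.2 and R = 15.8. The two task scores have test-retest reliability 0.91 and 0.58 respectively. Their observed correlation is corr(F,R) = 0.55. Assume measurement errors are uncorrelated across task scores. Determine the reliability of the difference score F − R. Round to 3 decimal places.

Var(F−R) = 4.2² + 15.8² − 2·4.2·15.8·0.55 = 267.28 − 72.996 = 194.284.
With uncorrelated errors the cross-covariances are all true-score covariance, so they carry over unchanged; only the diagonal terms shrink to ρᵢσᵢ².
True-score variance = [4.2²·0.91 + 15.8²·0.58] − 72.996 = 160.844 − 72.996 = 87.8476.
Reliability = 87.8476 / 194.284 = 0.452.

0.452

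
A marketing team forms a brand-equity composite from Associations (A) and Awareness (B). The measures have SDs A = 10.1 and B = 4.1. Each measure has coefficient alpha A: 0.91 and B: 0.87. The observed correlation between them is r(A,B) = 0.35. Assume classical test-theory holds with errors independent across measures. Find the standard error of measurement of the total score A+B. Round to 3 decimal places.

3.371

Var(total) = 118.82 + 28.987 = 147.807.
True-score variance = 107.454 + 28.987 = 136.441, so reliability = 0.9231.
Error variance = 147.807 − 136.441 = 11.3662; SEM = √11.3662 = 3.371.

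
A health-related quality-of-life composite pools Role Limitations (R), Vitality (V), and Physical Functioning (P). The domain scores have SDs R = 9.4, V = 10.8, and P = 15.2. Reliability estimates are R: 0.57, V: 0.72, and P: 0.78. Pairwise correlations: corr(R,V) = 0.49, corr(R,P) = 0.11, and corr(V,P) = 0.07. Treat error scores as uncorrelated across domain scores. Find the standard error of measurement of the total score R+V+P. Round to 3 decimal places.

Var(total) = 436.04 + 153.906 = 589.946.
True-score variance = 314.557 + 153.906 = 468.463, so reliability = 0.7941.
Error variance = 589.946 − 468.463 = 121.483; SEM = √121.483 = 11.022.

11.022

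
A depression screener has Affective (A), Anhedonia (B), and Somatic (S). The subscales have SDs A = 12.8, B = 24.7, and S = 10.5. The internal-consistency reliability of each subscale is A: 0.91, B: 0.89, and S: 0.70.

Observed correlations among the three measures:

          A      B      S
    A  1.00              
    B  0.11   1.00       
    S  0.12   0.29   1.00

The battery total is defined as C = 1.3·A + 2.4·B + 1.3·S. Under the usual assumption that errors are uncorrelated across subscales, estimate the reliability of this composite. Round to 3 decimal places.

0.901

Var(C) = 1.3²·12.8² + 2.4²·24.7² + 1.3²·10.5² + 2·[3.12·12.8·24.7·0.11 + 1.69·12.8·10.5·0.12 + 3.12·24.7·10.5·0.29] = 3977.33 + 740.845 = 4718.18.
With uncorrelated errors the cross-covariances are all true-score covariance, so they carry over unchanged; only the diagonal terms shrink to ρᵢσᵢ².
True-score variance = [1.3²·12.8²·0.91 + 2.4²·24.7²·0.89 + 1.3²·10.5²·0.70] + 740.845 = 3509.96 + 740.845 = 4250.81.
Reliability = 4250.81 / 4718.18 = 0.901.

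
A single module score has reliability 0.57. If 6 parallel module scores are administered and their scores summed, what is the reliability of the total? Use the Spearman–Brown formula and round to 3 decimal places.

ρ_k = kρ / (1 + (k−1)ρ) = 6·0.57 / (1 + 5·0.57) = 3.420 / 3.850 = 0.888.

0.888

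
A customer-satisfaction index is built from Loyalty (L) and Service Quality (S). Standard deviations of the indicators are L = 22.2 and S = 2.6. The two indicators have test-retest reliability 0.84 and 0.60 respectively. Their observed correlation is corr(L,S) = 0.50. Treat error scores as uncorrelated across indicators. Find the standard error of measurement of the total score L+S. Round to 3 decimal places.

Var(total) = 499.6 + 57.72 = 557.32.
True-score variance = 418.042 + 57.72 = 475.762, so reliability = 0.8537.
Error variance = 557.32 − 475.762 = 81.5584; SEM = √81.5584 = 9.031.

9.031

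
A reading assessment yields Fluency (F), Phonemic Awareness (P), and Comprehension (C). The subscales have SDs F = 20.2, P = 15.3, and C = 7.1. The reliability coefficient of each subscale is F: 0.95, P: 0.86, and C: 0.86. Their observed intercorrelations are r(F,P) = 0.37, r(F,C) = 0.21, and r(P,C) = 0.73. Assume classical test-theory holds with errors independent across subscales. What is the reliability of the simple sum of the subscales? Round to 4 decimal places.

0.9472

Var(F+P+C) = 20.2² + 15.3² + 7.1² + 2·[20.2·15.3·0.37 + 20.2·7.1·0.21 + 15.3·7.1·0.73] = 692.54 + 447.541 = 1140.08.
With uncorrelated errors the cross-covariances are all true-score covariance, so they carry over unchanged; only the diagonal terms shrink to ρᵢσᵢ².
True-score variance = [20.2²·0.95 + 15.3²·0.86 + 7.1²·0.86] + 447.541 = 632.308 + 447.541 = 1079.85.
Reliability = 1079.85 / 1140.08 = 0.9472.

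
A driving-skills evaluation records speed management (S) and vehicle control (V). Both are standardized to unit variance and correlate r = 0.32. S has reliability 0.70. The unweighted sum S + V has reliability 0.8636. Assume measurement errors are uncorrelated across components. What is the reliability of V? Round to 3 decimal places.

0.940

Var(S+V) = 2 + 2·0.32 = 2.640.
True-score variance = ρ_S + ρ_V + 2·0.32, so 0.8636 = (0.70 + ρ_V + 0.64) / 2.640.
ρ_V = 0.8636·2.640 − 0.70 − 0.64 = 0.940.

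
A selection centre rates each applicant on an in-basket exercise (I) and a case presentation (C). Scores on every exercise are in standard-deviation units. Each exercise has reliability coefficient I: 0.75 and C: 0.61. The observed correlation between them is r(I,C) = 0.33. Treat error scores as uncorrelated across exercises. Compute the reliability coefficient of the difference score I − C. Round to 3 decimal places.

0.522

Var(I−C) = 1 + 1 − 2·0.33 = 2 − 0.66 = 1.34.
Under uncorrelated errors the observed covariances equal the true-score covariances, so only the own-variance terms attenuate.
True-score variance = [0.75 + 0.61] − 0.66 = 1.36 − 0.66 = 0.7.
Reliability = 0.7 / 1.34 = 0.522.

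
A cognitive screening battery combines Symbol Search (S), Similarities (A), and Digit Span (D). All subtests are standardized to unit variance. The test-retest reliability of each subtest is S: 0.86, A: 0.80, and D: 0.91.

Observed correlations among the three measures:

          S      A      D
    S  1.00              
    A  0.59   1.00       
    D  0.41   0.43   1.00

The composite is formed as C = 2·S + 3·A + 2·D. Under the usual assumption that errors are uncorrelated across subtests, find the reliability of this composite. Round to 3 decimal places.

Var(C) = 2² + 3² + 2² + 2·[6·0.59 + 4·0.41 + 6·0.43] = 17 + 15.52 = 32.52.
With uncorrelated errors the cross-covariances are all true-score covariance, so they carry over unchanged; only the diagonal terms shrink to ρᵢσᵢ².
True-score variance = [2²·0.86 + 3²·0.80 + 2²·0.91] + 15.52 = 14.28 + 15.52 = 29.8.
Reliability = 29.8 / 32.52 = 0.916.

0.916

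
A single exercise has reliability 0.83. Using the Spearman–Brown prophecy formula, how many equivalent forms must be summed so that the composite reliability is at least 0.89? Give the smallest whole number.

2

k ≥ ρ*(1−ρ₁)/(ρ₁(1−ρ*)) = 0.89·0.17 / (0.83·0.11) = 1.657.
Smallest integer k = 2.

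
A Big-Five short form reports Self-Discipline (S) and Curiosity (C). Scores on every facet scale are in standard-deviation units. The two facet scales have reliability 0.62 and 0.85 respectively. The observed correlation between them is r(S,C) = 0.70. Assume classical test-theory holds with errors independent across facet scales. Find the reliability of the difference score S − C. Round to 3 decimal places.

Var(S−C) = 1 + 1 − 2·0.70 = 2 − 1.4 = 0.6.
With uncorrelated errors the cross-covariances are all true-score covariance, so they carry over unchanged; only the diagonal terms shrink to ρᵢσᵢ².
True-score variance = [0.62 + 0.85] − 1.4 = 1.47 − 1.4 = 0.07.
Reliability = 0.07 / 0.6 = 0.117.

0.117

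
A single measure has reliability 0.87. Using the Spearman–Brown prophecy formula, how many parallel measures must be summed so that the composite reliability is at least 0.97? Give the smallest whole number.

k ≥ ρ*(1−ρ₁)/(ρ₁(1−ρ*)) = 0.97·0.13 / (0.87·0.03) = 4.831.
Smallest integer k = 5.

5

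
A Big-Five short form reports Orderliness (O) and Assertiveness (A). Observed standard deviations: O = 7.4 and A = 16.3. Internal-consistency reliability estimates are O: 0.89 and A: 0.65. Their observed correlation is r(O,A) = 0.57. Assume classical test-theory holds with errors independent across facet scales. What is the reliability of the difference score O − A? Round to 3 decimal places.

Var(O−A) = 7.4² + 16.3² − 2·7.4·16.3·0.57 = 320.45 − 137.507 = 182.943.
Under uncorrelated errors the observed covariances equal the true-score covariances, so only the own-variance terms attenuate.
True-score variance = [7.4²·0.89 + 16.3²·0.65] − 137.507 = 221.435 − 137.507 = 83.9281.
Reliability = 83.9281 / 182.943 = 0.459.

0.459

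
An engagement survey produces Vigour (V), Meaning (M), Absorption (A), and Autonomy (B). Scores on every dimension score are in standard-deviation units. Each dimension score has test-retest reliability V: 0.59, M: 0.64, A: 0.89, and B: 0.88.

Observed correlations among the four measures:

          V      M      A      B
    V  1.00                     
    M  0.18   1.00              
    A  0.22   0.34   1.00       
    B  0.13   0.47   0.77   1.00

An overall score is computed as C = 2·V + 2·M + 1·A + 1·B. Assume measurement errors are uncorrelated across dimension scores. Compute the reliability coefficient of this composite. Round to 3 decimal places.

0.812

Var(C) = 2² + 2² + 1 + 1 + 2·[4·0.18 + 2·0.22 + 2·0.13 + 2·0.34 + 2·0.47 + 0.77] = 10 + 7.62 = 17.62.
Because errors are independent across components, Cov(Tᵢ,Tⱼ) = Cov(Xᵢ,Xⱼ); the off-diagonal part of the true-score variance is the same as above.
True-score variance = [2²·0.59 + 2²·0.64 + 0.89 + 0.88] + 7.62 = 6.69 + 7.62 = 14.31.
Reliability = 14.31 / 17.62 = 0.812.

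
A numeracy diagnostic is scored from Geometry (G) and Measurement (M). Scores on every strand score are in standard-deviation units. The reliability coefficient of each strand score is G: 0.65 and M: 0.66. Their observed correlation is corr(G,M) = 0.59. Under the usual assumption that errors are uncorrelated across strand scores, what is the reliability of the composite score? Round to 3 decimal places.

Var(G+M) = 2 + 2·[0.59] = 2 + 1.18 = 3.18.
Under uncorrelated errors the observed covariances equal the true-score covariances, so only the own-variance terms attenuate.
True-score variance = [0.65 + 0.66] + 1.18 = 1.31 + 1.18 = 2.49.
Reliability = 2.49 / 3.18 = 0.783.

0.783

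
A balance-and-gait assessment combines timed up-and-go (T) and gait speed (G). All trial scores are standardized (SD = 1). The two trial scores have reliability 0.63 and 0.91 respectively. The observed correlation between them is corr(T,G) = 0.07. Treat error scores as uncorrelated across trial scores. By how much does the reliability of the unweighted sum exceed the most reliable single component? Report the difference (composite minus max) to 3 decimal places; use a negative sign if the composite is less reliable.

Var(sum) = 2 + 0.14 = 2.14; true-score variance = 1.54 + 0.14 = 1.68; composite reliability = 0.7850.
Max component reliability = 0.9100.
Difference = 0.7850 − 0.9100 = -0.125.

-0.125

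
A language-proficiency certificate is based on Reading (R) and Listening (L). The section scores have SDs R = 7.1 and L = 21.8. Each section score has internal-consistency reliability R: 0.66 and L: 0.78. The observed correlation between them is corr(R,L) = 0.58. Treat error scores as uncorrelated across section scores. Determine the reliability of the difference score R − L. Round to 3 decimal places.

Var(R−L) = 7.1² + 21.8² − 2·7.1·21.8·0.58 = 525.65 − 179.545 = 346.105.
Because errors are independent across components, Cov(Tᵢ,Tⱼ) = Cov(Xᵢ,Xⱼ); the off-diagonal part of the true-score variance is the same as above.
True-score variance = [7.1²·0.66 + 21.8²·0.78] − 179.545 = 403.958 − 179.545 = 224.413.
Reliability = 224.413 / 346.105 = 0.648.

0.648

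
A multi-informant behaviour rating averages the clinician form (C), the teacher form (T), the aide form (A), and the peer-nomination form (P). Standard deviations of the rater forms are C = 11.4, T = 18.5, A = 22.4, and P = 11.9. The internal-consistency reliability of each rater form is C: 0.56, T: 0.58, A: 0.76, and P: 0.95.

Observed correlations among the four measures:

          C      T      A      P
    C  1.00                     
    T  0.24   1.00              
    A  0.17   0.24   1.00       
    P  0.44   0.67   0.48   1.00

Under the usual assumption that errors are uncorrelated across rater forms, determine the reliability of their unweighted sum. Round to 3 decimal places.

Var(C+T+A+P) = 11.4² + 18.5² + 22.4² + 11.9² + 2·[11.4·18.5·0.24 + 11.4·22.4·0.17 + 11.4·11.9·0.44 + 18.5·22.4·0.24 + 18.5·11.9·0.67 + 22.4·11.9·0.48] = 1115.58 + 1057.25 = 2172.83.
With uncorrelated errors the cross-covariances are all true-score covariance, so they carry over unchanged; only the diagonal terms shrink to ρᵢσᵢ².
True-score variance = [11.4²·0.56 + 18.5²·0.58 + 22.4²·0.76 + 11.9²·0.95] + 1057.25 = 787.15 + 1057.25 = 1844.4.
Reliability = 1844.4 / 2172.83 = 0.849.

0.849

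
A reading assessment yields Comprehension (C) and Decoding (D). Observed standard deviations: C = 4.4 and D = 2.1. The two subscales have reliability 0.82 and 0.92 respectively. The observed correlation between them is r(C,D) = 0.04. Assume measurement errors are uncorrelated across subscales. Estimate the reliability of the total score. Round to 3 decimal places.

Var(C+D) = 4.4² + 2.1² + 2·[4.4·2.1·0.04] = 23.77 + 0.7392 = 24.5092.
With uncorrelated errors the cross-covariances are all true-score covariance, so they carry over unchanged; only the diagonal terms shrink to ρᵢσᵢ².
True-score variance = [4.4²·0.82 + 2.1²·0.92] + 0.7392 = 19.9324 + 0.7392 = 20.6716.
Reliability = 20.6716 / 24.5092 = 0.843.

0.843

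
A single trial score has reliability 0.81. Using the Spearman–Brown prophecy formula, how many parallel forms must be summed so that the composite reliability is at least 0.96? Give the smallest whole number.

6

k ≥ ρ*(1−ρ₁)/(ρ₁(1−ρ*)) = 0.96·0.19 / (0.81·0.04) = 5.630.
Smallest integer k = 6.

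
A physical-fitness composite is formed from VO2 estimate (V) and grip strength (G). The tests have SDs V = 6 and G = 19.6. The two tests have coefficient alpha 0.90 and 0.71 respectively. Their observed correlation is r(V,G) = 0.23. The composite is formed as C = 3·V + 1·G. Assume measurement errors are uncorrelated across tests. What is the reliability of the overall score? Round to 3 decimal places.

Var(C) = 3²·6² + 19.6² + 2·[3·6·19.6·0.23] = 708.16 + 162.288 = 870.448.
With uncorrelated errors the cross-covariances are all true-score covariance, so they carry over unchanged; only the diagonal terms shrink to ρᵢσᵢ².
True-score variance = [3²·6²·0.90 + 19.6²·0.71] + 162.288 = 564.354 + 162.288 = 726.642.
Reliability = 726.642 / 870.448 = 0.835.

0.835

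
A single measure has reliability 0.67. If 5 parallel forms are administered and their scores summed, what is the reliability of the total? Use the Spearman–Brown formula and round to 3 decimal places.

ρ_k = kρ / (1 + (k−1)ρ) = 5·0.67 / (1 + 4·0.67) = 3.350 / 3.680 = 0.910.

0.910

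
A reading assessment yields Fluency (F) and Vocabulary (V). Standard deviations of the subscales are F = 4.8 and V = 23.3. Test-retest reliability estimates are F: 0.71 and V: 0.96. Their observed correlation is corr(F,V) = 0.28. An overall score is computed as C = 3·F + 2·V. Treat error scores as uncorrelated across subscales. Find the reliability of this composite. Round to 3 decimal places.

Var(C) = 3²·4.8² + 2²·23.3² + 2·[6·4.8·23.3·0.28] = 2378.92 + 375.782 = 2754.7.
Under uncorrelated errors the observed covariances equal the true-score covariances, so only the own-variance terms attenuate.
True-score variance = [3²·4.8²·0.71 + 2²·23.3²·0.96] + 375.782 = 2231.92 + 375.782 = 2607.71.
Reliability = 2607.71 / 2754.7 = 0.947.

0.947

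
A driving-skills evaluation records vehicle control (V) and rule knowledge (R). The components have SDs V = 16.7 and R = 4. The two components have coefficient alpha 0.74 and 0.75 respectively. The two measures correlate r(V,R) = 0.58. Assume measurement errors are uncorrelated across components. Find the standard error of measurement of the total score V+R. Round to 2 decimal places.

8.75

Var(total) = 294.89 + 77.488 = 372.378.
True-score variance = 218.379 + 77.488 = 295.867, so reliability = 0.7945.
Error variance = 372.378 − 295.867 = 76.5114; SEM = √76.5114 = 8.75.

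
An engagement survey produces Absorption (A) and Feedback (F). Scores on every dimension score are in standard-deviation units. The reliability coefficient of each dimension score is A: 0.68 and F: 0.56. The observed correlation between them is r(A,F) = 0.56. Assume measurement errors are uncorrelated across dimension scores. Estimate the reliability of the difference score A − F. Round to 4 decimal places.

Var(A−F) = 1 + 1 − 2·0.56 = 2 − 1.12 = 0.88.
Because errors are independent across components, Cov(Tᵢ,Tⱼ) = Cov(Xᵢ,Xⱼ); the off-diagonal part of the true-score variance is the same as above.
True-score variance = [0.68 + 0.56] − 1.12 = 1.24 − 1.12 = 0.12.
Reliability = 0.12 / 0.88 = 0.1364.

0.1364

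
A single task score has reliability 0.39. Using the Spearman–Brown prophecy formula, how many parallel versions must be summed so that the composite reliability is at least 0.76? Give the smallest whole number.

k ≥ ρ*(1−ρ₁)/(ρ₁(1−ρ*)) = 0.76·0.61 / (0.39·0.24) = 4.953.
Smallest integer k = 5.

5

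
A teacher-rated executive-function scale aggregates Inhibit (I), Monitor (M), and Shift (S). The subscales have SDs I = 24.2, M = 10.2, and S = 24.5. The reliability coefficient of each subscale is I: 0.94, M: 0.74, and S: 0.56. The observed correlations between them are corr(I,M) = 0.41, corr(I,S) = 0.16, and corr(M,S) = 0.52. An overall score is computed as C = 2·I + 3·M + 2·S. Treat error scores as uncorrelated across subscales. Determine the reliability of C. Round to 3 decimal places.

0.844

Var(C) = 2²·24.2² + 3²·10.2² + 2²·24.5² + 2·[6·24.2·10.2·0.41 + 4·24.2·24.5·0.16 + 6·10.2·24.5·0.52] = 5679.92 + 3532.74 = 9212.66.
With uncorrelated errors the cross-covariances are all true-score covariance, so they carry over unchanged; only the diagonal terms shrink to ρᵢσᵢ².
True-score variance = [2²·24.2²·0.94 + 3²·10.2²·0.74 + 2²·24.5²·0.56] + 3532.74 = 4239.47 + 3532.74 = 7772.21.
Reliability = 7772.21 / 9212.66 = 0.844.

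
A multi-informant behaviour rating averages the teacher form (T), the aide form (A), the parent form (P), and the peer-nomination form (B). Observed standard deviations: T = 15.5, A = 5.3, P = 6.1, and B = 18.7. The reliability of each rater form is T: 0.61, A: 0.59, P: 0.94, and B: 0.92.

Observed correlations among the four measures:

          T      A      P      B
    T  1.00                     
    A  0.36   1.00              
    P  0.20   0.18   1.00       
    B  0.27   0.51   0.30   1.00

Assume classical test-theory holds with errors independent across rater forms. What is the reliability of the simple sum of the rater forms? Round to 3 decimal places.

Var(T+A+P+B) = 15.5² + 5.3² + 6.1² + 18.7² + 2·[15.5·5.3·0.36 + 15.5·6.1·0.20 + 15.5·18.7·0.27 + 5.3·6.1·0.18 + 5.3·18.7·0.51 + 6.1·18.7·0.30] = 655.24 + 434.66 = 1089.9.
With uncorrelated errors the cross-covariances are all true-score covariance, so they carry over unchanged; only the diagonal terms shrink to ρᵢσᵢ².
True-score variance = [15.5²·0.61 + 5.3²·0.59 + 6.1²·0.94 + 18.7²·0.92] + 434.66 = 519.818 + 434.66 = 954.478.
Reliability = 954.478 / 1089.9 = 0.876.

0.876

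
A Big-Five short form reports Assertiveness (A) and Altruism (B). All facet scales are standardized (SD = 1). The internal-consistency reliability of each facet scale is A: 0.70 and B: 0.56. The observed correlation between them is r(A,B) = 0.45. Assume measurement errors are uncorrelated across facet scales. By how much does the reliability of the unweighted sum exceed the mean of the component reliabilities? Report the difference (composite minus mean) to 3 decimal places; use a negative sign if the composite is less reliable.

0.115

Var(sum) = 2 + 0.9 = 2.9; true-score variance = 1.26 + 0.9 = 2.16; composite reliability = 0.7448.
Mean component reliability = 0.6300.
Difference = 0.7448 − 0.6300 = 0.115.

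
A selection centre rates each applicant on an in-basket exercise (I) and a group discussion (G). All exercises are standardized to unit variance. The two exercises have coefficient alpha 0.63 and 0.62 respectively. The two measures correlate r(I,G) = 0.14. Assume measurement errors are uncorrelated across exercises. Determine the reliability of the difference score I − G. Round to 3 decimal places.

0.564

Var(I−G) = 1 + 1 − 2·0.14 = 2 − 0.28 = 1.72.
With uncorrelated errors the cross-covariances are all true-score covariance, so they carry over unchanged; only the diagonal terms shrink to ρᵢσᵢ².
True-score variance = [0.63 + 0.62] − 0.28 = 1.25 − 0.28 = 0.97.
Reliability = 0.97 / 1.72 = 0.564.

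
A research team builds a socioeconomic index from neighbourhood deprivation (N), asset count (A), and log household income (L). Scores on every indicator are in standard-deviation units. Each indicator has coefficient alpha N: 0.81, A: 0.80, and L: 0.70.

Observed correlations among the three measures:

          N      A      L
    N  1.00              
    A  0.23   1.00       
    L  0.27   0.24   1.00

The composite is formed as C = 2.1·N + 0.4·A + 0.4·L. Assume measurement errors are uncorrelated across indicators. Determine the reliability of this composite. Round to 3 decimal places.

0.837

Var(C) = 2.1² + 0.4² + 0.4² + 2·[0.84·0.23 + 0.84·0.27 + 0.16·0.24] = 4.73 + 0.9168 = 5.6468.
Under uncorrelated errors the observed covariances equal the true-score covariances, so only the own-variance terms attenuate.
True-score variance = [2.1²·0.81 + 0.4²·0.80 + 0.4²·0.70] + 0.9168 = 3.8121 + 0.9168 = 4.7289.
Reliability = 4.7289 / 5.6468 = 0.837.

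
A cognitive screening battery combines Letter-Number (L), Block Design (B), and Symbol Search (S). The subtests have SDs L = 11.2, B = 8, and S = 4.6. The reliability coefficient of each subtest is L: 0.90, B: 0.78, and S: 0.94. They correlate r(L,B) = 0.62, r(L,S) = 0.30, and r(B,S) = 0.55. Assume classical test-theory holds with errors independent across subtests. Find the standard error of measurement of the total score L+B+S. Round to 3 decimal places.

5.281

Var(total) = 210.6 + 182.496 = 393.096.
True-score variance = 182.706 + 182.496 = 365.202, so reliability = 0.9290.
Error variance = 393.096 − 365.202 = 27.8936; SEM = √27.8936 = 5.281.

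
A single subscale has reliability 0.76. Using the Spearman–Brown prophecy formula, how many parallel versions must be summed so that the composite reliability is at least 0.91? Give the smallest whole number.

k ≥ ρ*(1−ρ₁)/(ρ₁(1−ρ*)) = 0.91·0.24 / (0.76·0.09) = 3.193.
Smallest integer k = 4.

4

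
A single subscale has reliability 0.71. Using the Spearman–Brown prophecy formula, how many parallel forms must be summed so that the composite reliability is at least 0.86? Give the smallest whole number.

k ≥ ρ*(1−ρ₁)/(ρ₁(1−ρ*)) = 0.86·0.29 / (0.71·0.14) = 2.509.
Smallest integer k = 3.

3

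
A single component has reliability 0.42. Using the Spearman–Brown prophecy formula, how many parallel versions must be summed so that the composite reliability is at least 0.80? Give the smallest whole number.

6

k ≥ ρ*(1−ρ₁)/(ρ₁(1−ρ*)) = 0.80·0.58 / (0.42·0.20) = 5.524.
Smallest integer k = 6.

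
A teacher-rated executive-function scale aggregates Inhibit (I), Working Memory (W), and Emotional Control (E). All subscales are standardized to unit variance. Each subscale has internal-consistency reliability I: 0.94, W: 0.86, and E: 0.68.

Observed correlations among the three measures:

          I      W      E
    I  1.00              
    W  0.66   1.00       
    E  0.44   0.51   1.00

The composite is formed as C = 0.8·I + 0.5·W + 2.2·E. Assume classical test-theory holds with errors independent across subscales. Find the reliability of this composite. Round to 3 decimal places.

Var(C) = 0.8² + 0.5² + 2.2² + 2·[0.4·0.66 + 1.76·0.44 + 1.1·0.51] = 5.73 + 3.1988 = 8.9288.
With uncorrelated errors the cross-covariances are all true-score covariance, so they carry over unchanged; only the diagonal terms shrink to ρᵢσᵢ².
True-score variance = [0.8²·0.94 + 0.5²·0.86 + 2.2²·0.68] + 3.1988 = 4.1078 + 3.1988 = 7.3066.
Reliability = 7.3066 / 8.9288 = 0.818.

0.818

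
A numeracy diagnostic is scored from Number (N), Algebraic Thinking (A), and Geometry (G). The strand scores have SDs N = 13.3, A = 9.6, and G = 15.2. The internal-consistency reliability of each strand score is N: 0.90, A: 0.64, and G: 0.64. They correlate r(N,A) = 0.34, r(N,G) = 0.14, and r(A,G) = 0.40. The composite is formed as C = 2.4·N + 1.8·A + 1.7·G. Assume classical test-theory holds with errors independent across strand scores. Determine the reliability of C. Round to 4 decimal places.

0.8475

Var(C) = 2.4²·13.3² + 1.8²·9.6² + 1.7²·15.2² + 2·[4.32·13.3·9.6·0.34 + 4.08·13.3·15.2·0.14 + 3.06·9.6·15.2·0.40] = 1985.19 + 963.233 = 2948.42.
Because errors are independent across components, Cov(Tᵢ,Tⱼ) = Cov(Xᵢ,Xⱼ); the off-diagonal part of the true-score variance is the same as above.
True-score variance = [2.4²·13.3²·0.90 + 1.8²·9.6²·0.64 + 1.7²·15.2²·0.64] + 963.233 = 1535.43 + 963.233 = 2498.66.
Reliability = 2498.66 / 2948.42 = 0.8475.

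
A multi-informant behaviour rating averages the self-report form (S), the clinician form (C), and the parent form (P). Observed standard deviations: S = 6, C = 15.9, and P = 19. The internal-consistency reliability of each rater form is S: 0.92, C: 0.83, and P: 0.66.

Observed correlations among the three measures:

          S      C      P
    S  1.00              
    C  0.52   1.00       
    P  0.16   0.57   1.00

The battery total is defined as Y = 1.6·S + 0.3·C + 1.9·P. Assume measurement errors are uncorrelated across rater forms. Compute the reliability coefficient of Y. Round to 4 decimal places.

Var(Y) = 1.6²·6² + 0.3²·15.9² + 1.9²·19² + 2·[0.48·6·15.9·0.52 + 3.04·6·19·0.16 + 0.57·15.9·19·0.57] = 1418.12 + 354.827 = 1772.95.
Because errors are independent across components, Cov(Tᵢ,Tⱼ) = Cov(Xᵢ,Xⱼ); the off-diagonal part of the true-score variance is the same as above.
True-score variance = [1.6²·6²·0.92 + 0.3²·15.9²·0.83 + 1.9²·19²·0.66] + 354.827 = 963.791 + 354.827 = 1318.62.
Reliability = 1318.62 / 1772.95 = 0.7437.

0.7437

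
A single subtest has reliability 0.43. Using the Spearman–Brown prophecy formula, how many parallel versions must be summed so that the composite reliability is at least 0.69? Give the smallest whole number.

k ≥ ρ*(1−ρ₁)/(ρ₁(1−ρ*)) = 0.69·0.57 / (0.43·0.31) = 2.950.
Smallest integer k = 3.

3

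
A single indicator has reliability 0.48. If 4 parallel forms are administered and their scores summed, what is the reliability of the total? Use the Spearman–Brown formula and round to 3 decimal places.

ρ_k = kρ / (1 + (k−1)ρ) = 4·0.48 / (1 + 3·0.48) = 1.920 / 2.440 = 0.787.

0.787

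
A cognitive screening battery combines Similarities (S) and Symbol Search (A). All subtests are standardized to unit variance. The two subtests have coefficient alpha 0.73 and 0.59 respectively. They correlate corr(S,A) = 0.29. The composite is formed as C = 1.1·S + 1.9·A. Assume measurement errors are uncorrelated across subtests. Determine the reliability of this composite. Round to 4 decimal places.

0.7005

Var(C) = 1.1² + 1.9² + 2·[2.09·0.29] = 4.82 + 1.2122 = 6.0322.
With uncorrelated errors the cross-covariances are all true-score covariance, so they carry over unchanged; only the diagonal terms shrink to ρᵢσᵢ².
True-score variance = [1.1²·0.73 + 1.9²·0.59] + 1.2122 = 3.0132 + 1.2122 = 4.2254.
Reliability = 4.2254 / 6.0322 = 0.7005.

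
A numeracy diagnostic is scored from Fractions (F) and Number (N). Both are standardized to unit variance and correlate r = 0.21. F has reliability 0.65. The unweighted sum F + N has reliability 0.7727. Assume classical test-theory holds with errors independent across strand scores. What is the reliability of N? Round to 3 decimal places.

Var(F+N) = 2 + 2·0.21 = 2.420.
True-score variance = ρ_F + ρ_N + 2·0.21, so 0.7727 = (0.65 + ρ_N + 0.42) / 2.420.
ρ_N = 0.7727·2.420 − 0.65 − 0.42 = 0.800.

0.800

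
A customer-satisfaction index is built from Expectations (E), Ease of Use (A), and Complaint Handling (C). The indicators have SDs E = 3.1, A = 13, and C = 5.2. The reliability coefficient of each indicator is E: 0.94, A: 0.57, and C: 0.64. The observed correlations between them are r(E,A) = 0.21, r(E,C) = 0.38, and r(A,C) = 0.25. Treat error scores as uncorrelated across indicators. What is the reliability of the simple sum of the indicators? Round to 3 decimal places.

Var(E+A+C) = 3.1² + 13² + 5.2² + 2·[3.1·13·0.21 + 3.1·5.2·0.38 + 13·5.2·0.25] = 205.65 + 62.9772 = 268.627.
With uncorrelated errors the cross-covariances are all true-score covariance, so they carry over unchanged; only the diagonal terms shrink to ρᵢσᵢ².
True-score variance = [3.1²·0.94 + 13²·0.57 + 5.2²·0.64] + 62.9772 = 122.669 + 62.9772 = 185.646.
Reliability = 185.646 / 268.627 = 0.691.

0.691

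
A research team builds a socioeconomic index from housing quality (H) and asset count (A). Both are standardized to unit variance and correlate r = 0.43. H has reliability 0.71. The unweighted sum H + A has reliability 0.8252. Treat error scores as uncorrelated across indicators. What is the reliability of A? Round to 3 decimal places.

0.790

Var(H+A) = 2 + 2·0.43 = 2.860.
True-score variance = ρ_H + ρ_A + 2·0.43, so 0.8252 = (0.71 + ρ_A + 0.86) / 2.860.
ρ_A = 0.8252·2.860 − 0.71 − 0.86 = 0.790.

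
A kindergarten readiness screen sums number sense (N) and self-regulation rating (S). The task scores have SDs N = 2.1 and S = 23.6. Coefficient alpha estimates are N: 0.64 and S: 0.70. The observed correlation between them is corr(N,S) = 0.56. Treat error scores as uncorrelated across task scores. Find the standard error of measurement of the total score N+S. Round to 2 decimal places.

Var(total) = 561.37 + 55.5072 = 616.877.
True-score variance = 392.694 + 55.5072 = 448.202, so reliability = 0.7266.
Error variance = 616.877 − 448.202 = 168.676; SEM = √168.676 = 12.99.

12.99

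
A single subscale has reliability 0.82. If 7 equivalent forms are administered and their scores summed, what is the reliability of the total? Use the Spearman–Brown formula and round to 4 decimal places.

ρ_k = kρ / (1 + (k−1)ρ) = 7·0.82 / (1 + 6·0.82) = 5.740 / 5.920 = 0.9696.

0.9696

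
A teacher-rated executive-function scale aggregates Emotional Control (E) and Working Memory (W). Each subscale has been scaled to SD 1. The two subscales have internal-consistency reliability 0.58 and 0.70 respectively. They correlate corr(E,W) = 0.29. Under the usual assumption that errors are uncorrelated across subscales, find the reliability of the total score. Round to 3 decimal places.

Var(E+W) = 2 + 2·[0.29] = 2 + 0.58 = 2.58.
Because errors are independent across components, Cov(Tᵢ,Tⱼ) = Cov(Xᵢ,Xⱼ); the off-diagonal part of the true-score variance is the same as above.
True-score variance = [0.58 + 0.70] + 0.58 = 1.28 + 0.58 = 1.86.
Reliability = 1.86 / 2.58 = 0.721.

0.721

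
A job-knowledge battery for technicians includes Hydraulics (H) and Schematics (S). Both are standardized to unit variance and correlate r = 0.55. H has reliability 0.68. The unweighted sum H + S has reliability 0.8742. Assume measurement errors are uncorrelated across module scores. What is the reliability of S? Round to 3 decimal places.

Var(H+S) = 2 + 2·0.55 = 3.100.
True-score variance = ρ_H + ρ_S + 2·0.55, so 0.8742 = (0.68 + ρ_S + 1.10) / 3.100.
ρ_S = 0.8742·3.100 − 0.68 − 1.10 = 0.930.

0.930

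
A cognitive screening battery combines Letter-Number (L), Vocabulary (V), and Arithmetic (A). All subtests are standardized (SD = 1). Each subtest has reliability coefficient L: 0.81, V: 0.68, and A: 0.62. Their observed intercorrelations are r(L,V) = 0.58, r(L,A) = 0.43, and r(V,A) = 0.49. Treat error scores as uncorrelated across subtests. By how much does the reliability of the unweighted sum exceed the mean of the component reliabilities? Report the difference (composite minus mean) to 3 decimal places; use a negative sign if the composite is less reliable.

Var(sum) = 3 + 3 = 6; true-score variance = 2.11 + 3 = 5.11; composite reliability = 0.8517.
Mean component reliability = 0.7033.
Difference = 0.8517 − 0.7033 = 0.148.

0.148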